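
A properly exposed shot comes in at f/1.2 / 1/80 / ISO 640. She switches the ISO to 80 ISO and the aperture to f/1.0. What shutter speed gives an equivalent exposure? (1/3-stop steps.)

1/15s

ISO: 640 → 500 → 400 → 320 → 250 → 200 → 160 → 125 → 100 → 80 — 3 stops dropped (darker).
Aperture: f/1.2 → f/1.1 → f/1.0 — 2/3 stop wider (brighter).
Net change so far: 2 1/3 stops darker. Offset with the shutter speed: 1/80 → 1/60 → 1/50 → 1/40 → 1/30 → 1/25 → 1/20 → 1/15.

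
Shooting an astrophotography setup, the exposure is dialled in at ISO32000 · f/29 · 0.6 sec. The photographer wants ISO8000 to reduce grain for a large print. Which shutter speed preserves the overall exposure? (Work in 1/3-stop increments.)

2.5 s

ISO: 32000 → 25600 → 20000 → 16000 → 12800 → 10000 → 8000 — 2 stops lower (darker).
Need 2 stops brighter from the shutter speed: 0.6 → 0.8 → 1 → 1.3 → 1.6 → 2 → 2.5.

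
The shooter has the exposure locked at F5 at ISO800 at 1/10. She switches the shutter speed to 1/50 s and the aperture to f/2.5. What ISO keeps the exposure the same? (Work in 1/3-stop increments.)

Shutter speed: 1/10 → 1/13 → 1/15 → 1/20 → 1/25 → 1/30 → 1/40 → 1/50 — 2 1/3 stops faster (darker).
Aperture: f/5 → f/4.5 → f/4 → f/3.5 → f/3.2 → f/2.8 → f/2.5 — 2 stops opened up (brighter).
Net change so far: 1/3 stop darker. Offset with the ISO: 800 → 1000.

ISO 1000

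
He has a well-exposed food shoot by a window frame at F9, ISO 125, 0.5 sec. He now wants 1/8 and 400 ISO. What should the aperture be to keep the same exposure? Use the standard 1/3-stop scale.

Shutter speed: 0.5 → 0.4 → 0.3 → 1/4 → 1/5 → 1/6 → 1/8 — 2 stops shorter (darker).
ISO: 125 → 160 → 200 → 250 → 320 → 400 — 1 2/3 stops higher (brighter).
Net change so far: 1/3 stop darker. Offset with the aperture: f/9 → f/8.

f/8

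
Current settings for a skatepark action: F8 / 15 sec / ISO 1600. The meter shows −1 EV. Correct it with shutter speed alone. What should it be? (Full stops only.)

30 s

Underexposed by 1 stop → need 1 stop brighter.
Shutter speed: 15 → 30.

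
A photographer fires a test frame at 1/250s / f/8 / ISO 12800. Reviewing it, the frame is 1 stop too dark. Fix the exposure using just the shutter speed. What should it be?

Underexposed by 1 stop → need 1 stop brighter.
Shutter speed: 1/250 → 1/125.

1/125s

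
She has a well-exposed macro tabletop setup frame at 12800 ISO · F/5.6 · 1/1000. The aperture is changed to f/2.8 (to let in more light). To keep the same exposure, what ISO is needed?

ISO 3200

Aperture: f/5.6 → f/4 → f/2.8 — 2 stops larger aperture (brighter).
Need 2 stops darker from the ISO: 12800 → 6400 → 3200.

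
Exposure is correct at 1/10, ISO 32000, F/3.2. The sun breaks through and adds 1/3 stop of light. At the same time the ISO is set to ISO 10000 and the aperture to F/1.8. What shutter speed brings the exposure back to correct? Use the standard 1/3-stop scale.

1/13s

Scene light: 1/3 stop brighter.
ISO: 32000 → 25600 → 20000 → 16000 → 12800 → 10000 — 1 2/3 stops dropped (darker).
Aperture: f/3.2 → f/2.8 → f/2.5 → f/2.2 → f/2 → f/1.8 — 1 2/3 stops wider (brighter).
Net so far: 1/3 stop brighter. Shutter speed: 1/10 → 1/13.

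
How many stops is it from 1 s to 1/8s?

1 → 1/2 → 1/4 → 1/8 — count the steps: 3 stops.

3 stops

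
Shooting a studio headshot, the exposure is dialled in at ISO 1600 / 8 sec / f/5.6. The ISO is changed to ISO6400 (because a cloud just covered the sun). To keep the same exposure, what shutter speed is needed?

ISO: 1600 → 3200 → 6400 — 2 stops raised (brighter).
Need 2 stops darker from the shutter speed: 8 → 4 → 2.

2 s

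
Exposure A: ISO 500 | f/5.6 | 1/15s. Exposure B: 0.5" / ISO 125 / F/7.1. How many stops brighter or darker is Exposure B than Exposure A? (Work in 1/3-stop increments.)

1/3 stop brighter

Aperture: f/5.6 → f/6.3 → f/7.1 — 2/3 stop stopped down (darker).
Shutter speed: 1/15 → 1/13 → 1/10 → 1/8 → 1/6 → 1/5 → 1/4 → 0.3 → 0.4 → 0.5 — 3 stops longer (brighter).
ISO: 500 → 400 → 320 → 250 → 200 → 160 → 125 — 2 stops dropped (darker).
Net: −2/3 +3 −2 = +1/3 stops.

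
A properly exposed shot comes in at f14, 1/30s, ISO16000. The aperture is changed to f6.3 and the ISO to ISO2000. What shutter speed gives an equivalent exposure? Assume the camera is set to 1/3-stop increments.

1/20s

Aperture: f/14 → f/13 → f/11 → f/10 → f/9 → f/8 → f/7.1 → f/6.3 — 2 1/3 stops opened up (brighter).
ISO: 16000 → 12800 → 10000 → 8000 → 6400 → 5000 → 4000 → 3200 → 2500 → 2000 — 3 stops dropped (darker).
Net change so far: 2/3 stop darker. Offset with the shutter speed: 1/30 → 1/25 → 1/20.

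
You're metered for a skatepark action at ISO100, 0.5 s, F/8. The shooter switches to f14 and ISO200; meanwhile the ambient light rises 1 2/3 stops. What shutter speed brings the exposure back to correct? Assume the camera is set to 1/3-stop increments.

Scene light: 1 2/3 stops brighter.
Aperture: f/8 → f/9 → f/10 → f/11 → f/13 → f/14 — 1 2/3 stops narrower (darker).
ISO: 100 → 125 → 160 → 200 — 1 stop higher (brighter).
Net so far: 1 stop brighter. Shutter speed: 0.5 → 0.4 → 0.3 → 1/4.

1/4s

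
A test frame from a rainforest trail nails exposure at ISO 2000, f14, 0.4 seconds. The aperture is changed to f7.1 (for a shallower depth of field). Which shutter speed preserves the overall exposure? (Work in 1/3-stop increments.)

1/10s

Aperture: f/14 → f/13 → f/11 → f/10 → f/9 → f/8 → f/7.1 — 2 stops larger aperture (brighter).
Need 2 stops darker from the shutter speed: 0.4 → 0.3 → 1/4 → 1/5 → 1/6 → 1/8 → 1/10.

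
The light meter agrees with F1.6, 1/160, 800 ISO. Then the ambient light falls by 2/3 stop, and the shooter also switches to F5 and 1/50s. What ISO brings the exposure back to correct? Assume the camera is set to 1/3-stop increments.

Scene light: 2/3 stop darker.
Aperture: f/1.6 → f/1.8 → f/2 → f/2.2 → f/2.5 → f/2.8 → f/3.2 → f/3.5 → f/4 → f/4.5 → f/5 — 3 1/3 stops narrower (darker).
Shutter speed: 1/160 → 1/125 → 1/100 → 1/80 → 1/60 → 1/50 — 1 2/3 stops longer (brighter).
Net so far: 2 1/3 stops darker. ISO: 800 → 1000 → 1250 → 1600 → 2000 → 2500 → 3200 → 4000.

ISO 4000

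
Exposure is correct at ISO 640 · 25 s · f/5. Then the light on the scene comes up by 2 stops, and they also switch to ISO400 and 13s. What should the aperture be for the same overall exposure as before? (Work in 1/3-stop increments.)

Scene light: 2 stops brighter.
ISO: 640 → 500 → 400 — 2/3 stop lower (darker).
Shutter speed: 25 → 20 → 15 → 13 — 1 stop shorter (darker).
Net so far: 1/3 stop brighter. Aperture: f/5 → f/5.6.

f/5.6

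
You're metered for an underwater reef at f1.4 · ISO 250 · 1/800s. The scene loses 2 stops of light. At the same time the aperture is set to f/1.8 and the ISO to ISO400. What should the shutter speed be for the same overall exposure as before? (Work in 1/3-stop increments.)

Scene light: 2 stops darker.
Aperture: f/1.4 → f/1.6 → f/1.8 — 2/3 stop narrower (darker).
ISO: 250 → 320 → 400 — 2/3 stop higher (brighter).
Net so far: 2 stops darker. Shutter speed: 1/800 → 1/640 → 1/500 → 1/400 → 1/320 → 1/250 → 1/200.

1/200s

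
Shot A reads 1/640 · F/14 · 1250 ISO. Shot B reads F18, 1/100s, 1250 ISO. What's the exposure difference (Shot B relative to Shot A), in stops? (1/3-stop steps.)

2 stops brighter

Aperture: f/14 → f/16 → f/18 — 2/3 stop narrower (darker).
Shutter speed: 1/640 → 1/500 → 1/400 → 1/320 → 1/250 → 1/200 → 1/160 → 1/125 → 1/100 — 2 2/3 stops longer (brighter).
ISO: unchanged.
Net: −2/3 +2 2/3 = +2 stops.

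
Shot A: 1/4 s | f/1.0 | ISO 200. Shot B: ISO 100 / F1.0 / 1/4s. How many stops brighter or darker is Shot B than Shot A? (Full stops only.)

1 stop darker

Aperture: unchanged.
Shutter speed: unchanged.
ISO: 200 → 100 — 1 stop lower (darker).
Net: −1 = −1 stop.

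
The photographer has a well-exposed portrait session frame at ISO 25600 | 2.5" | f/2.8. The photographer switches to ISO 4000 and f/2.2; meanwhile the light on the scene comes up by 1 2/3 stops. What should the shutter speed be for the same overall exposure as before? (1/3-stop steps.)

Scene light: 1 2/3 stops brighter.
ISO: 25600 → 20000 → 16000 → 12800 → 10000 → 8000 → 6400 → 5000 → 4000 — 2 2/3 stops lower (darker).
Aperture: f/2.8 → f/2.5 → f/2.2 — 2/3 stop wider (brighter).
Net so far: 1/3 stop darker. Shutter speed: 2.5 → 3.2.

3.2 s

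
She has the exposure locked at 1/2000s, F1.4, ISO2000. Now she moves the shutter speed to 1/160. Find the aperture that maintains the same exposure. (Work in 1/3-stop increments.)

f/5

Shutter speed: 1/2000 → 1/1600 → 1/1250 → 1/1000 → 1/800 → 1/640 → 1/500 → 1/400 → 1/320 → 1/250 → 1/200 → 1/160 — 3 2/3 stops longer (brighter).
Need 3 2/3 stops darker from the aperture: f/1.4 → f/1.6 → f/1.8 → f/2 → f/2.2 → f/2.5 → f/2.8 → f/3.2 → f/3.5 → f/4 → f/4.5 → f/5.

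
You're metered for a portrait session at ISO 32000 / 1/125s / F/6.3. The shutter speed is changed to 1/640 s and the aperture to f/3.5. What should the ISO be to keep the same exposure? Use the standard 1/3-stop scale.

ISO 51200

Shutter speed: 1/125 → 1/160 → 1/200 → 1/250 → 1/320 → 1/400 → 1/500 → 1/640 — 2 1/3 stops shorter (darker).
Aperture: f/6.3 → f/5.6 → f/5 → f/4.5 → f/4 → f/3.5 — 1 2/3 stops opened up (brighter).
Net change so far: 2/3 stop darker. Offset with the ISO: 32000 → 40000 → 51200.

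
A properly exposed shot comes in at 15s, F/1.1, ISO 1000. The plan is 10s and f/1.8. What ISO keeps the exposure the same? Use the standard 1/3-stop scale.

ISO 4000

Shutter speed: 15 → 13 → 10 — 2/3 stop faster (darker).
Aperture: f/1.1 → f/1.2 → f/1.4 → f/1.6 → f/1.8 — 1 1/3 stops narrower (darker).
Net change so far: 2 stops darker. Offset with the ISO: 1000 → 1250 → 1600 → 2000 → 2500 → 3200 → 4000.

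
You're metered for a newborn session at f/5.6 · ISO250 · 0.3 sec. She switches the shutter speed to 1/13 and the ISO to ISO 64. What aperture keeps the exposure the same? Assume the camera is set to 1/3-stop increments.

Shutter speed: 0.3 → 1/4 → 1/5 → 1/6 → 1/8 → 1/10 → 1/13 — 2 stops shorter (darker).
ISO: 250 → 200 → 160 → 125 → 100 → 80 → 64 — 2 stops dropped (darker).
Net change so far: 4 stops darker. Offset with the aperture: f/5.6 → f/5 → f/4.5 → f/4 → f/3.5 → f/3.2 → f/2.8 → f/2.5 → f/2.2 → f/2 → f/1.8 → f/1.6 → f/1.4.

f/1.4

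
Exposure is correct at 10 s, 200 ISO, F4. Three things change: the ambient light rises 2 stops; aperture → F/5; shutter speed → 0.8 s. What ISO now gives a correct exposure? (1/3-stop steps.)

ISO 1000

Scene light: 2 stops brighter.
Aperture: f/4 → f/4.5 → f/5 — 2/3 stop narrower (darker).
Shutter speed: 10 → 8 → 6 → 5 → 4 → 3.2 → 2.5 → 2 → 1.6 → 1.3 → 1 → 0.8 — 3 2/3 stops shorter (darker).
Net so far: 2 1/3 stops darker. ISO: 200 → 250 → 320 → 400 → 500 → 640 → 800 → 1000.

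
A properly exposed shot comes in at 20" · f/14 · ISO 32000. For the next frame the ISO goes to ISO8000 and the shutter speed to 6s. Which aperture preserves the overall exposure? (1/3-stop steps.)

f/4

ISO: 32000 → 25600 → 20000 → 16000 → 12800 → 10000 → 8000 — 2 stops dropped (darker).
Shutter speed: 20 → 15 → 13 → 10 → 8 → 6 — 1 2/3 stops shorter (darker).
Net change so far: 3 2/3 stops darker. Offset with the aperture: f/14 → f/13 → f/11 → f/10 → f/9 → f/8 → f/7.1 → f/6.3 → f/5.6 → f/5 → f/4.5 → f/4.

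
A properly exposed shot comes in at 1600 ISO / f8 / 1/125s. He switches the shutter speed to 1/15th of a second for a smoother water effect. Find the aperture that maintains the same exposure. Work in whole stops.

Shutter speed: 1/125 → 1/60 → 1/30 → 1/15 — 3 stops longer (brighter).
Need 3 stops darker from the aperture: f/8 → f/11 → f/16 → f/22.

f/22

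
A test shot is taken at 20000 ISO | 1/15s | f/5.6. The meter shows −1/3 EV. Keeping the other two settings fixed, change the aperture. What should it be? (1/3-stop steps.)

Underexposed by 1/3 stop → need 1/3 stop brighter.
Aperture: f/5.6 → f/5.

f/5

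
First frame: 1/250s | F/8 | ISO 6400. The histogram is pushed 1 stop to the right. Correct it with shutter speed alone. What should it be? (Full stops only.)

1/500s

Overexposed by 1 stop → need 1 stop darker.
Shutter speed: 1/250 → 1/500.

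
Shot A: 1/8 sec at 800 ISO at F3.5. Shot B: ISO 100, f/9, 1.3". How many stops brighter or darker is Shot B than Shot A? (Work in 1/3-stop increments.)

Aperture: f/3.5 → f/4 → f/4.5 → f/5 → f/5.6 → f/6.3 → f/7.1 → f/8 → f/9 — 2 2/3 stops narrower (darker).
Shutter speed: 1/8 → 1/6 → 1/5 → 1/4 → 0.3 → 0.4 → 0.5 → 0.6 → 0.8 → 1 → 1.3 — 3 1/3 stops slower (brighter).
ISO: 800 → 640 → 500 → 400 → 320 → 250 → 200 → 160 → 125 → 100 — 3 stops lower (darker).
Net: −2 2/3 +3 1/3 −3 = −2 1/3 stops.

2 1/3 stops darker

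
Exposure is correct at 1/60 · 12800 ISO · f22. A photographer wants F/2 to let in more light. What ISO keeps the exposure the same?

ISO 100

Aperture: f/22 → f/16 → f/11 → f/8 → f/5.6 → f/4 → f/2.8 → f/2 — 7 stops larger aperture (brighter).
Need 7 stops darker from the ISO: 12800 → 6400 → 3200 → 1600 → 800 → 400 → 200 → 100.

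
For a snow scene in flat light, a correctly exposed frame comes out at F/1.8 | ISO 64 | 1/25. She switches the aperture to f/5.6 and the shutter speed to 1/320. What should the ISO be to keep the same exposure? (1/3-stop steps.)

ISO 8000

Aperture: f/1.8 → f/2 → f/2.2 → f/2.5 → f/2.8 → f/3.2 → f/3.5 → f/4 → f/4.5 → f/5 → f/5.6 — 3 1/3 stops stopped down (darker).
Shutter speed: 1/25 → 1/30 → 1/40 → 1/50 → 1/60 → 1/80 → 1/100 → 1/125 → 1/160 → 1/200 → 1/250 → 1/320 — 3 2/3 stops shorter (darker).
Net change so far: 7 stops darker. Offset with the ISO: 64 → 80 → 100 → 125 → 160 → 200 → 250 → 320 → 400 → 500 → 640 → 800 → 1000 → 1250 → 1600 → 2000 → 2500 → 3200 → 4000 → 5000 → 6400 → 8000.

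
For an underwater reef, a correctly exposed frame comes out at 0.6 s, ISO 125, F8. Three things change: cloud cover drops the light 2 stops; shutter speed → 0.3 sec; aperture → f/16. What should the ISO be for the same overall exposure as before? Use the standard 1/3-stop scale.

ISO 4000

Scene light: 2 stops darker.
Shutter speed: 0.6 → 0.5 → 0.4 → 0.3 — 1 stop shorter (darker).
Aperture: f/8 → f/9 → f/10 → f/11 → f/13 → f/14 → f/16 — 2 stops narrower (darker).
Net so far: 5 stops darker. ISO: 125 → 160 → 200 → 250 → 320 → 400 → 500 → 640 → 800 → 1000 → 1250 → 1600 → 2000 → 2500 → 3200 → 4000.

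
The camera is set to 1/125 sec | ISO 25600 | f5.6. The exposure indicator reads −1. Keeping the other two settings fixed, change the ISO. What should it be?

Underexposed by 1 stop → need 1 stop brighter.
ISO: 25600 → 51200.

ISO 51200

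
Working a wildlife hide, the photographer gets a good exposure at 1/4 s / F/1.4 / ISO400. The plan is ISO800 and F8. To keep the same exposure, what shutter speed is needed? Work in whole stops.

ISO: 400 → 800 — 1 stop higher (brighter).
Aperture: f/1.4 → f/2 → f/2.8 → f/4 → f/5.6 → f/8 — 5 stops smaller aperture (darker).
Net change so far: 4 stops darker. Offset with the shutter speed: 1/4 → 1/2 → 1 → 2 → 4.

4 s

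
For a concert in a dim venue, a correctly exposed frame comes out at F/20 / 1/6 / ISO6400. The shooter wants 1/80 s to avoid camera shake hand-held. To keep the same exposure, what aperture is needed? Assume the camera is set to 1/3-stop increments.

f/5.6

Shutter speed: 1/6 → 1/8 → 1/10 → 1/13 → 1/15 → 1/20 → 1/25 → 1/30 → 1/40 → 1/50 → 1/60 → 1/80 — 3 2/3 stops shorter (darker).
Need 3 2/3 stops brighter from the aperture: f/20 → f/18 → f/16 → f/14 → f/13 → f/11 → f/10 → f/9 → f/8 → f/7.1 → f/6.3 → f/5.6.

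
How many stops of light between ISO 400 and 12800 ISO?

400 → 800 → 1600 → 3200 → 6400 → 12800 — count the steps: 5 stops.

5 stops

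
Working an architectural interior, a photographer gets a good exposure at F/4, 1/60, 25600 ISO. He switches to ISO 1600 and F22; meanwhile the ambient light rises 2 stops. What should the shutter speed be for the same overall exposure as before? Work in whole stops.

Scene light: 2 stops brighter.
ISO: 25600 → 12800 → 6400 → 3200 → 1600 — 4 stops dropped (darker).
Aperture: f/4 → f/5.6 → f/8 → f/11 → f/16 → f/22 — 5 stops smaller aperture (darker).
Net so far: 7 stops darker. Shutter speed: 1/60 → 1/30 → 1/15 → 1/8 → 1/4 → 1/2 → 1 → 2.

2 s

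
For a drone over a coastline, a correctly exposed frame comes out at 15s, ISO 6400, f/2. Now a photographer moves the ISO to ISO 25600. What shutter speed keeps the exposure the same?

4 s

ISO: 6400 → 12800 → 25600 — 2 stops higher (brighter).
Need 2 stops darker from the shutter speed: 15 → 8 → 4.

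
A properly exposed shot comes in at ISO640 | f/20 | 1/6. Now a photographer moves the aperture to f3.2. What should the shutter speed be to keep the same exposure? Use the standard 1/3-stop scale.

Aperture: f/20 → f/18 → f/16 → f/14 → f/13 → f/11 → f/10 → f/9 → f/8 → f/7.1 → f/6.3 → f/5.6 → f/5 → f/4.5 → f/4 → f/3.5 → f/3.2 — 5 1/3 stops wider (brighter).
Need 5 1/3 stops darker from the shutter speed: 1/6 → 1/8 → 1/10 → 1/13 → 1/15 → 1/20 → 1/25 → 1/30 → 1/40 → 1/50 → 1/60 → 1/80 → 1/100 → 1/125 → 1/160 → 1/200 → 1/250.

1/250s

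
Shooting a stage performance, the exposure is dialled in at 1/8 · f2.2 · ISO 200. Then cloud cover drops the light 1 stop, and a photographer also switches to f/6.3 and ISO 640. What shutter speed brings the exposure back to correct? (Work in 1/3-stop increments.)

0.6 s

Scene light: 1 stop darker.
Aperture: f/2.2 → f/2.5 → f/2.8 → f/3.2 → f/3.5 → f/4 → f/4.5 → f/5 → f/5.6 → f/6.3 — 3 stops smaller aperture (darker).
ISO: 200 → 250 → 320 → 400 → 500 → 640 — 1 2/3 stops raised (brighter).
Net so far: 2 1/3 stops darker. Shutter speed: 1/8 → 1/6 → 1/5 → 1/4 → 0.3 → 0.4 → 0.5 → 0.6.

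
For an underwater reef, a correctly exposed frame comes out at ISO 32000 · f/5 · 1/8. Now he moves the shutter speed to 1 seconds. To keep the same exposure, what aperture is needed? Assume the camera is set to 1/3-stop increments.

Shutter speed: 1/8 → 1/6 → 1/5 → 1/4 → 0.3 → 0.4 → 0.5 → 0.6 → 0.8 → 1 — 3 stops longer (brighter).
Need 3 stops darker from the aperture: f/5 → f/5.6 → f/6.3 → f/7.1 → f/8 → f/9 → f/10 → f/11 → f/13 → f/14.

f/14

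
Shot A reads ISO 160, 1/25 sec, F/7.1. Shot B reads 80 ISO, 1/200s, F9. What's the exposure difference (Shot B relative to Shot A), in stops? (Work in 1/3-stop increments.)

4 2/3 stops darker

Aperture: f/7.1 → f/8 → f/9 — 2/3 stop narrower (darker).
Shutter speed: 1/25 → 1/30 → 1/40 → 1/50 → 1/60 → 1/80 → 1/100 → 1/125 → 1/160 → 1/200 — 3 stops faster (darker).
ISO: 160 → 125 → 100 → 80 — 1 stop lower (darker).
Net: −2/3 −3 −1 = −4 2/3 stops.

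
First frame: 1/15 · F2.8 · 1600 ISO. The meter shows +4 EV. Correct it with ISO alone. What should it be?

Overexposed by 4 stops → need 4 stops darker.
ISO: 1600 → 800 → 400 → 200 → 100.

ISO 100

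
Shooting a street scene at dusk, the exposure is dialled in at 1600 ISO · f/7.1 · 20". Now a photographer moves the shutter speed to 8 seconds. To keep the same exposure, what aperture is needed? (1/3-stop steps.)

f/4.5

Shutter speed: 20 → 15 → 13 → 10 → 8 — 1 1/3 stops faster (darker).
Need 1 1/3 stops brighter from the aperture: f/7.1 → f/6.3 → f/5.6 → f/5 → f/4.5.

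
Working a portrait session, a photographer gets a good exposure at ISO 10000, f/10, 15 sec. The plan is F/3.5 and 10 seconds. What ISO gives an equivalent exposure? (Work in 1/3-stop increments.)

ISO 2000

Aperture: f/10 → f/9 → f/8 → f/7.1 → f/6.3 → f/5.6 → f/5 → f/4.5 → f/4 → f/3.5 — 3 stops opened up (brighter).
Shutter speed: 15 → 13 → 10 — 2/3 stop faster (darker).
Net change so far: 2 1/3 stops brighter. Offset with the ISO: 10000 → 8000 → 6400 → 5000 → 4000 → 3200 → 2500 → 2000.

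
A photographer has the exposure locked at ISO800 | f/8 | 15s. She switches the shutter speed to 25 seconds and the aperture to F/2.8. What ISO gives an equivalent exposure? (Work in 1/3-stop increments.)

ISO 64

Shutter speed: 15 → 20 → 25 — 2/3 stop slower (brighter).
Aperture: f/8 → f/7.1 → f/6.3 → f/5.6 → f/5 → f/4.5 → f/4 → f/3.5 → f/3.2 → f/2.8 — 3 stops wider (brighter).
Net change so far: 3 2/3 stops brighter. Offset with the ISO: 800 → 640 → 500 → 400 → 320 → 250 → 200 → 160 → 125 → 100 → 80 → 64.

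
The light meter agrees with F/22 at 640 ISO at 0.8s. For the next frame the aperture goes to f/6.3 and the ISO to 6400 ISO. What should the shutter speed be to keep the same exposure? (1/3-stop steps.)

1/160s

Aperture: f/22 → f/20 → f/18 → f/16 → f/14 → f/13 → f/11 → f/10 → f/9 → f/8 → f/7.1 → f/6.3 — 3 2/3 stops wider (brighter).
ISO: 640 → 800 → 1000 → 1250 → 1600 → 2000 → 2500 → 3200 → 4000 → 5000 → 6400 — 3 1/3 stops higher (brighter).
Net change so far: 7 stops brighter. Offset with the shutter speed: 0.8 → 0.6 → 0.5 → 0.4 → 0.3 → 1/4 → 1/5 → 1/6 → 1/8 → 1/10 → 1/13 → 1/15 → 1/20 → 1/25 → 1/30 → 1/40 → 1/50 → 1/60 → 1/80 → 1/100 → 1/125 → 1/160.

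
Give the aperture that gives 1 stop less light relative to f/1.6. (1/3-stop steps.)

Aperture: f/1.6 → f/1.8 → f/2 → f/2.2 — 1 stop smaller aperture (darker).

f/2.2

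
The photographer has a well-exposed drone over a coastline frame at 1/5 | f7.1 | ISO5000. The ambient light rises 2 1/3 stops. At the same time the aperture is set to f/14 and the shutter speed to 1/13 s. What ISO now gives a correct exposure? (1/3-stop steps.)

ISO 10000

Scene light: 2 1/3 stops brighter.
Aperture: f/7.1 → f/8 → f/9 → f/10 → f/11 → f/13 → f/14 — 2 stops stopped down (darker).
Shutter speed: 1/5 → 1/6 → 1/8 → 1/10 → 1/13 — 1 1/3 stops shorter (darker).
Net so far: 1 stop darker. ISO: 5000 → 6400 → 8000 → 10000.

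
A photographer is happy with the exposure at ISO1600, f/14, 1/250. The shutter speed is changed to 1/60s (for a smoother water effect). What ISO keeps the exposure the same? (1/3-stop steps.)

ISO 400

Shutter speed: 1/250 → 1/200 → 1/160 → 1/125 → 1/100 → 1/80 → 1/60 — 2 stops longer (brighter).
Need 2 stops darker from the ISO: 1600 → 1250 → 1000 → 800 → 640 → 500 → 400.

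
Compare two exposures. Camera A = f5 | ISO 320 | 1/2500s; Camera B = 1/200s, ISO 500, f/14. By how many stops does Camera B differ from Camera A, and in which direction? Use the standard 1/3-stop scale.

1 1/3 stops brighter

Aperture: f/5 → f/5.6 → f/6.3 → f/7.1 → f/8 → f/9 → f/10 → f/11 → f/13 → f/14 — 3 stops narrower (darker).
Shutter speed: 1/2500 → 1/2000 → 1/1600 → 1/1250 → 1/1000 → 1/800 → 1/640 → 1/500 → 1/400 → 1/320 → 1/250 → 1/200 — 3 2/3 stops slower (brighter).
ISO: 320 → 400 → 500 — 2/3 stop raised (brighter).
Net: −3 +3 2/3 +2/3 = +1 1/3 stops.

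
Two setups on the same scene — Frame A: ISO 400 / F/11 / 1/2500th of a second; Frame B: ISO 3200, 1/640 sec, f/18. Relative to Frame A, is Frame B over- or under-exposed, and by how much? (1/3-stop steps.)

3 2/3 stops brighter

Aperture: f/11 → f/13 → f/14 → f/16 → f/18 — 1 1/3 stops stopped down (darker).
Shutter speed: 1/2500 → 1/2000 → 1/1600 → 1/1250 → 1/1000 → 1/800 → 1/640 — 2 stops longer (brighter).
ISO: 400 → 500 → 640 → 800 → 1000 → 1250 → 1600 → 2000 → 2500 → 3200 — 3 stops higher (brighter).
Net: −1 1/3 +2 +3 = +3 2/3 stops.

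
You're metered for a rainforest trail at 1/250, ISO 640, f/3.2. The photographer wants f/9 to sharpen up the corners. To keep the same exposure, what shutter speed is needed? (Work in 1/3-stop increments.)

Aperture: f/3.2 → f/3.5 → f/4 → f/4.5 → f/5 → f/5.6 → f/6.3 → f/7.1 → f/8 → f/9 — 3 stops stopped down (darker).
Need 3 stops brighter from the shutter speed: 1/250 → 1/200 → 1/160 → 1/125 → 1/100 → 1/80 → 1/60 → 1/50 → 1/40 → 1/30.

1/30s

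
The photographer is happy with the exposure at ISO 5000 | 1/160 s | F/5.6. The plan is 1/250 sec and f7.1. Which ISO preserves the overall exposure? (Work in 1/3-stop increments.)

Shutter speed: 1/160 → 1/200 → 1/250 — 2/3 stop faster (darker).
Aperture: f/5.6 → f/6.3 → f/7.1 — 2/3 stop stopped down (darker).
Net change so far: 1 1/3 stops darker. Offset with the ISO: 5000 → 6400 → 8000 → 10000 → 12800.

ISO 12800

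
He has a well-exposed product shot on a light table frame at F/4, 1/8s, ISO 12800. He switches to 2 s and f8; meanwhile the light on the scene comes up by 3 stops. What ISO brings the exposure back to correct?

ISO 400

Scene light: 3 stops brighter.
Shutter speed: 1/8 → 1/4 → 1/2 → 1 → 2 — 4 stops longer (brighter).
Aperture: f/4 → f/5.6 → f/8 — 2 stops smaller aperture (darker).
Net so far: 5 stops brighter. ISO: 12800 → 6400 → 3200 → 1600 → 800 → 400.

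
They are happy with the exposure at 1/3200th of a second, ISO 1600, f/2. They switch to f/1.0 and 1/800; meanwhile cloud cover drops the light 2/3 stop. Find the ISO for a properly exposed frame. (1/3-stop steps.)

ISO 160

Scene light: 2/3 stop darker.
Aperture: f/2 → f/1.8 → f/1.6 → f/1.4 → f/1.2 → f/1.1 → f/1.0 — 2 stops opened up (brighter).
Shutter speed: 1/3200 → 1/2500 → 1/2000 → 1/1600 → 1/1250 → 1/1000 → 1/800 — 2 stops longer (brighter).
Net so far: 3 1/3 stops brighter. ISO: 1600 → 1250 → 1000 → 800 → 640 → 500 → 400 → 320 → 250 → 200 → 160.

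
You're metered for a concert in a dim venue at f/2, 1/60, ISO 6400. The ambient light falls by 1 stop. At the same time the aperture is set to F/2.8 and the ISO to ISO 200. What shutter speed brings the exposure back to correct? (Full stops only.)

Scene light: 1 stop darker.
Aperture: f/2 → f/2.8 — 1 stop narrower (darker).
ISO: 6400 → 3200 → 1600 → 800 → 400 → 200 — 5 stops lower (darker).
Net so far: 7 stops darker. Shutter speed: 1/60 → 1/30 → 1/15 → 1/8 → 1/4 → 1/2 → 1 → 2.

2 s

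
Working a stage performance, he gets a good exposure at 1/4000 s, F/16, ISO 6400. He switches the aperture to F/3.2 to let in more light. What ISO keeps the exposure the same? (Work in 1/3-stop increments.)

Aperture: f/16 → f/14 → f/13 → f/11 → f/10 → f/9 → f/8 → f/7.1 → f/6.3 → f/5.6 → f/5 → f/4.5 → f/4 → f/3.5 → f/3.2 — 4 2/3 stops opened up (brighter).
Need 4 2/3 stops darker from the ISO: 6400 → 5000 → 4000 → 3200 → 2500 → 2000 → 1600 → 1250 → 1000 → 800 → 640 → 500 → 400 → 320 → 250.

ISO 250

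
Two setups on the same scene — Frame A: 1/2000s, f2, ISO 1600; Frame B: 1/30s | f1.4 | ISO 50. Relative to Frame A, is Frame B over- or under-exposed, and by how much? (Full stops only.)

2 stops brighter

Aperture: f/2 → f/1.4 — 1 stop larger aperture (brighter).
Shutter speed: 1/2000 → 1/1000 → 1/500 → 1/250 → 1/125 → 1/60 → 1/30 — 6 stops slower (brighter).
ISO: 1600 → 800 → 400 → 200 → 100 → 50 — 5 stops dropped (darker).
Net: +1 +6 −5 = +2 stops.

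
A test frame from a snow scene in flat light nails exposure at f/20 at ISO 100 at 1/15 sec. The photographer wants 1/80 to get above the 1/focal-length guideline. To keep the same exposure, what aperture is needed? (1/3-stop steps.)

f/9

Shutter speed: 1/15 → 1/20 → 1/25 → 1/30 → 1/40 → 1/50 → 1/60 → 1/80 — 2 1/3 stops faster (darker).
Need 2 1/3 stops brighter from the aperture: f/20 → f/18 → f/16 → f/14 → f/13 → f/11 → f/10 → f/9.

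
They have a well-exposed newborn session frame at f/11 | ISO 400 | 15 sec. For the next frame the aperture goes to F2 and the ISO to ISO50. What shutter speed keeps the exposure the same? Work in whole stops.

4 s

Aperture: f/11 → f/8 → f/5.6 → f/4 → f/2.8 → f/2 — 5 stops wider (brighter).
ISO: 400 → 200 → 100 → 50 — 3 stops dropped (darker).
Net change so far: 2 stops brighter. Offset with the shutter speed: 15 → 8 → 4.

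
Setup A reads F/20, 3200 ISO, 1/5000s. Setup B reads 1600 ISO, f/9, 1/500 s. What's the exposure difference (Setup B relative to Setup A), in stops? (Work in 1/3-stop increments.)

Aperture: f/20 → f/18 → f/16 → f/14 → f/13 → f/11 → f/10 → f/9 — 2 1/3 stops larger aperture (brighter).
Shutter speed: 1/5000 → 1/4000 → 1/3200 → 1/2500 → 1/2000 → 1/1600 → 1/1250 → 1/1000 → 1/800 → 1/640 → 1/500 — 3 1/3 stops slower (brighter).
ISO: 3200 → 2500 → 2000 → 1600 — 1 stop lower (darker).
Net: +2 1/3 +3 1/3 −1 = +4 2/3 stops.

4 2/3 stops brighter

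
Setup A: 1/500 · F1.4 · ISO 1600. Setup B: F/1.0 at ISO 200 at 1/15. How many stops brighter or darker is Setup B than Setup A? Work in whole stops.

Aperture: f/1.4 → f/1.0 — 1 stop wider (brighter).
Shutter speed: 1/500 → 1/250 → 1/125 → 1/60 → 1/30 → 1/15 — 5 stops longer (brighter).
ISO: 1600 → 800 → 400 → 200 — 3 stops dropped (darker).
Net: +1 +5 −3 = +3 stops.

3 stops brighter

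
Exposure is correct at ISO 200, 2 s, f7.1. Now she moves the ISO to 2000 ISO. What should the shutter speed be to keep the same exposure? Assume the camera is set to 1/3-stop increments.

1/5s

ISO: 200 → 250 → 320 → 400 → 500 → 640 → 800 → 1000 → 1250 → 1600 → 2000 — 3 1/3 stops raised (brighter).
Need 3 1/3 stops darker from the shutter speed: 2 → 1.6 → 1.3 → 1 → 0.8 → 0.6 → 0.5 → 0.4 → 0.3 → 1/4 → 1/5.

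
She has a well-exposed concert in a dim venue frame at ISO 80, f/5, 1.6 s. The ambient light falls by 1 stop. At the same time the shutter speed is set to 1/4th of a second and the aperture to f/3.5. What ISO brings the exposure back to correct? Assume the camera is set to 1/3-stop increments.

ISO 500

Scene light: 1 stop darker.
Shutter speed: 1.6 → 1.3 → 1 → 0.8 → 0.6 → 0.5 → 0.4 → 0.3 → 1/4 — 2 2/3 stops shorter (darker).
Aperture: f/5 → f/4.5 → f/4 → f/3.5 — 1 stop wider (brighter).
Net so far: 2 2/3 stops darker. ISO: 80 → 100 → 125 → 160 → 200 → 250 → 320 → 400 → 500.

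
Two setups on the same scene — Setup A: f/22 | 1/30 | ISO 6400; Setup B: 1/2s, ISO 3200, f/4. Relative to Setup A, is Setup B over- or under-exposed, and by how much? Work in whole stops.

8 stops brighter

Aperture: f/22 → f/16 → f/11 → f/8 → f/5.6 → f/4 — 5 stops larger aperture (brighter).
Shutter speed: 1/30 → 1/15 → 1/8 → 1/4 → 1/2 — 4 stops longer (brighter).
ISO: 6400 → 3200 — 1 stop lower (darker).
Net: +5 +4 −1 = +8 stops.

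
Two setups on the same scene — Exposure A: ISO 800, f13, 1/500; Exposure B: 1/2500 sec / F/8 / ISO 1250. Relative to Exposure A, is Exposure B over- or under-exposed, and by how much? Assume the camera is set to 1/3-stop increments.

1/3 stop darker

Aperture: f/13 → f/11 → f/10 → f/9 → f/8 — 1 1/3 stops opened up (brighter).
Shutter speed: 1/500 → 1/640 → 1/800 → 1/1000 → 1/1250 → 1/1600 → 1/2000 → 1/2500 — 2 1/3 stops faster (darker).
ISO: 800 → 1000 → 1250 — 2/3 stop higher (brighter).
Net: +1 1/3 −2 1/3 +2/3 = −1/3 stops.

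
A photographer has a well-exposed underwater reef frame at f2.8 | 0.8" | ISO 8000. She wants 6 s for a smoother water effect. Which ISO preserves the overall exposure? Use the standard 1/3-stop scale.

Shutter speed: 0.8 → 1 → 1.3 → 1.6 → 2 → 2.5 → 3.2 → 4 → 5 → 6 — 3 stops longer (brighter).
Need 3 stops darker from the ISO: 8000 → 6400 → 5000 → 4000 → 3200 → 2500 → 2000 → 1600 → 1250 → 1000.

ISO 1000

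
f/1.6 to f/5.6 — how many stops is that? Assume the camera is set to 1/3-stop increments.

f/1.6 → f/1.8 → f/2 → f/2.2 → f/2.5 → f/2.8 → f/3.2 → f/3.5 → f/4 → f/4.5 → f/5 → f/5.6 — count the steps: 11 third-stops = 3 2/3 stops.

3 2/3 stops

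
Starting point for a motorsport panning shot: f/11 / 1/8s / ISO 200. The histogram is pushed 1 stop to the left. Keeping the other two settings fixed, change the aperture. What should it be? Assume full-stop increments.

Underexposed by 1 stop → need 1 stop brighter.
Aperture: f/11 → f/8.

f/8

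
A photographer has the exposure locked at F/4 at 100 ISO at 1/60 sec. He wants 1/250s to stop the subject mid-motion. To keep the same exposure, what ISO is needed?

Shutter speed: 1/60 → 1/125 → 1/250 — 2 stops faster (darker).
Need 2 stops brighter from the ISO: 100 → 200 → 400.

ISO 400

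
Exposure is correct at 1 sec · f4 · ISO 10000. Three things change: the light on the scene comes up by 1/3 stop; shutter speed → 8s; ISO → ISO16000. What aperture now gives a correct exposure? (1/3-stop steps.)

f/16

Scene light: 1/3 stop brighter.
Shutter speed: 1 → 1.3 → 1.6 → 2 → 2.5 → 3.2 → 4 → 5 → 6 → 8 — 3 stops slower (brighter).
ISO: 10000 → 12800 → 16000 — 2/3 stop higher (brighter).
Net so far: 4 stops brighter. Aperture: f/4 → f/4.5 → f/5 → f/5.6 → f/6.3 → f/7.1 → f/8 → f/9 → f/10 → f/11 → f/13 → f/14 → f/16.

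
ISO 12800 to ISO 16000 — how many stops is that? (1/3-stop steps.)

12800 → 16000 — count the steps: 1 third-stops = 1/3 stop.

1/3 stop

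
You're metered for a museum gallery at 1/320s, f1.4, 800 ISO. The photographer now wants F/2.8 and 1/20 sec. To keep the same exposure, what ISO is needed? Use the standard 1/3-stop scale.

Aperture: f/1.4 → f/1.6 → f/1.8 → f/2 → f/2.2 → f/2.5 → f/2.8 — 2 stops stopped down (darker).
Shutter speed: 1/320 → 1/250 → 1/200 → 1/160 → 1/125 → 1/100 → 1/80 → 1/60 → 1/50 → 1/40 → 1/30 → 1/25 → 1/20 — 4 stops longer (brighter).
Net change so far: 2 stops brighter. Offset with the ISO: 800 → 640 → 500 → 400 → 320 → 250 → 200.

ISO 200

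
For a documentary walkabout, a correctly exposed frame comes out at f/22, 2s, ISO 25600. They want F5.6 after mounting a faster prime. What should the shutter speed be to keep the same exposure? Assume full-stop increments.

1/8s

Aperture: f/22 → f/16 → f/11 → f/8 → f/5.6 — 4 stops opened up (brighter).
Need 4 stops darker from the shutter speed: 2 → 1 → 1/2 → 1/4 → 1/8.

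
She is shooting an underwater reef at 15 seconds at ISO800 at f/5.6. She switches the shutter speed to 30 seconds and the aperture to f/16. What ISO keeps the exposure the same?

ISO 3200

Shutter speed: 15 → 30 — 1 stop longer (brighter).
Aperture: f/5.6 → f/8 → f/11 → f/16 — 3 stops narrower (darker).
Net change so far: 2 stops darker. Offset with the ISO: 800 → 1600 → 3200.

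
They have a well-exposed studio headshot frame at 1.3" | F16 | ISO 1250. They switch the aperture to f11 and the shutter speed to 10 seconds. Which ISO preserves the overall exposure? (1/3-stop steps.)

ISO 80

Aperture: f/16 → f/14 → f/13 → f/11 — 1 stop larger aperture (brighter).
Shutter speed: 1.3 → 1.6 → 2 → 2.5 → 3.2 → 4 → 5 → 6 → 8 → 10 — 3 stops slower (brighter).
Net change so far: 4 stops brighter. Offset with the ISO: 1250 → 1000 → 800 → 640 → 500 → 400 → 320 → 250 → 200 → 160 → 125 → 100 → 80.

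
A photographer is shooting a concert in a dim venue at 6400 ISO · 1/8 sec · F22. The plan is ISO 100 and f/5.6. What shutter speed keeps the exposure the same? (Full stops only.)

1/2s

ISO: 6400 → 3200 → 1600 → 800 → 400 → 200 → 100 — 6 stops dropped (darker).
Aperture: f/22 → f/16 → f/11 → f/8 → f/5.6 — 4 stops opened up (brighter).
Net change so far: 2 stops darker. Offset with the shutter speed: 1/8 → 1/4 → 1/2.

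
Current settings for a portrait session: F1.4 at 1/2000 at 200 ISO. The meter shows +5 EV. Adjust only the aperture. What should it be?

f/8

Overexposed by 5 stops → need 5 stops darker.
Aperture: f/1.4 → f/2 → f/2.8 → f/4 → f/5.6 → f/8.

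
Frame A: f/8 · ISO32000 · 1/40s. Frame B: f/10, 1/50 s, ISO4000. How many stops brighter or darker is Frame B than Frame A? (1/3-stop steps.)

4 stops darker

Aperture: f/8 → f/9 → f/10 — 2/3 stop narrower (darker).
Shutter speed: 1/40 → 1/50 — 1/3 stop shorter (darker).
ISO: 32000 → 25600 → 20000 → 16000 → 12800 → 10000 → 8000 → 6400 → 5000 → 4000 — 3 stops lower (darker).
Net: −2/3 −1/3 −3 = −4 stops.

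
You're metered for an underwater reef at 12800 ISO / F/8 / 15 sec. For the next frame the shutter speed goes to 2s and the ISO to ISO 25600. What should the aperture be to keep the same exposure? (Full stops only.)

Shutter speed: 15 → 8 → 4 → 2 — 3 stops faster (darker).
ISO: 12800 → 25600 — 1 stop higher (brighter).
Net change so far: 2 stops darker. Offset with the aperture: f/8 → f/5.6 → f/4.

f/4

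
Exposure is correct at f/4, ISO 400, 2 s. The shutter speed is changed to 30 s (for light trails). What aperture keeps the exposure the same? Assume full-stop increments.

Shutter speed: 2 → 4 → 8 → 15 → 30 — 4 stops longer (brighter).
Need 4 stops darker from the aperture: f/4 → f/5.6 → f/8 → f/11 → f/16.

f/16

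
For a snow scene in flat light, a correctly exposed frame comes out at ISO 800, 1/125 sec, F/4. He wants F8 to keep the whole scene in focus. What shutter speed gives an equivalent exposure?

1/30s

Aperture: f/4 → f/5.6 → f/8 — 2 stops smaller aperture (darker).
Need 2 stops brighter from the shutter speed: 1/125 → 1/60 → 1/30.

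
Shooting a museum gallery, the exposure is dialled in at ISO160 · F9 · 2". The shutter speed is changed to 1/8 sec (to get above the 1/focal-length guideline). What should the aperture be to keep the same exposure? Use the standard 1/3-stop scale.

Shutter speed: 2 → 1.6 → 1.3 → 1 → 0.8 → 0.6 → 0.5 → 0.4 → 0.3 → 1/4 → 1/5 → 1/6 → 1/8 — 4 stops shorter (darker).
Need 4 stops brighter from the aperture: f/9 → f/8 → f/7.1 → f/6.3 → f/5.6 → f/5 → f/4.5 → f/4 → f/3.5 → f/3.2 → f/2.8 → f/2.5 → f/2.2.

f/2.2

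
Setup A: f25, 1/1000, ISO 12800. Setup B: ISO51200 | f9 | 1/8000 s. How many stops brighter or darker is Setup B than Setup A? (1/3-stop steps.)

Aperture: f/25 → f/22 → f/20 → f/18 → f/16 → f/14 → f/13 → f/11 → f/10 → f/9 — 3 stops larger aperture (brighter).
Shutter speed: 1/1000 → 1/1250 → 1/1600 → 1/2000 → 1/2500 → 1/3200 → 1/4000 → 1/5000 → 1/6400 → 1/8000 — 3 stops faster (darker).
ISO: 12800 → 16000 → 20000 → 25600 → 32000 → 40000 → 51200 — 2 stops raised (brighter).
Net: +3 −3 +2 = +2 stops.

2 stops brighter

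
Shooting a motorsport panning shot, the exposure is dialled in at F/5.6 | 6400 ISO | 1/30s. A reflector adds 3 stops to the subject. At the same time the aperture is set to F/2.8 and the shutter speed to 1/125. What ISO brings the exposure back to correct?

ISO 800

Scene light: 3 stops brighter.
Aperture: f/5.6 → f/4 → f/2.8 — 2 stops wider (brighter).
Shutter speed: 1/30 → 1/60 → 1/125 — 2 stops shorter (darker).
Net so far: 3 stops brighter. ISO: 6400 → 3200 → 1600 → 800.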